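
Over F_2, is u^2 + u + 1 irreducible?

Write g(u) = u^2 + u + 1.
Check for roots in F_2: g(0) = 1; g(1) = 1.
No roots. A degree-2 polynomial over a field with no linear factor is irreducible.

Yes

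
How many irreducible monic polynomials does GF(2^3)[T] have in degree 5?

x^(8^5) − x is the product of all monic irreducibles of degree dividing 5; Möbius inversion gives N = (1/5) Σ μ(5/d)·8^d.
Divisors of 5: 1, 5; μ(5/d) for each: -1, 1.
Σ = − 8^1 + 8^5 = 32760.
N = 32760/5 = 6552.

6552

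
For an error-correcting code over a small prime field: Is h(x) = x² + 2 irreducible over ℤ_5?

Yes

Check for roots in ℤ_5: h(0) = 2; h(1) = 3; h(2) = 1; h(3) = 1; h(4) = 3.
No roots. A degree-2 polynomial over a field with no linear factor is irreducible.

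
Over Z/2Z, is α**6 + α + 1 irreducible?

Write f(α) = α**6 + α + 1.
Check for roots in Z/2Z: f(0) = 1; f(1) = 1.
No roots, so no linear factors.
Monic irreducibles of degree 2 over GF(2): α**2 + α + 1.
None of them divide f (all give nonzero remainder).
Monic irreducibles of degree 3 over GF(2): α**3 + α + 1, α**3 + α**2 + 1.
None of them divide f (all give nonzero remainder).
No irreducible factor of degree ≤ 3 exists, so f is irreducible over GF(2).

Yes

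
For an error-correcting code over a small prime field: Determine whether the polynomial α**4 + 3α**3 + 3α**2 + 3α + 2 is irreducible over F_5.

No

Write h(α) = α**4 + 3α**3 + 3α**2 + 3α + 2.
Check for roots in F_5: h(0) = 2; h(1) = 2; h(2) = 0 → root; h(3) = 0 → root; h(4) = 0 → root.
h(2) = 0, so (α − 2) divides h(α); h is reducible.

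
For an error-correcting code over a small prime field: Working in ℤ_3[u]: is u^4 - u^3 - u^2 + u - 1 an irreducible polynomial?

Yes

Write P(u) = u^4 - u^3 - u^2 + u - 1.
Check for roots in ℤ_3: P(0) = 2; P(1) = 2; P(2) = 2.
No roots, so no linear factors.
Monic irreducibles of degree 2 over GF(3): u^2 + 1, u^2 + u - 1, u^2 - u - 1.
None of them divide P (all give nonzero remainder).
No irreducible factor of degree ≤ 2 exists, so P is irreducible over GF(3).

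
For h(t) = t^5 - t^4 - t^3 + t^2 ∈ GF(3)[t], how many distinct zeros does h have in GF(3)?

Evaluate at each of the 3 elements of GF(3):
h(0) = 0 → root; h(1) = 0 → root; h(2) = 0 → root.
Roots: {0, 1, 2}.

3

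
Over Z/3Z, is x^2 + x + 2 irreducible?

Yes

Write h(x) = x^2 + x + 2.
Check for roots in Z/3Z: h(0) = 2; h(1) = 1; h(2) = 2.
No roots. A degree-2 polynomial over a field with no linear factor is irreducible.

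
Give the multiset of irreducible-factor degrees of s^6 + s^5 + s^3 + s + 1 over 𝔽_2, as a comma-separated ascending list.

Write h(s) = s^6 + s^5 + s^3 + s + 1.
Roots in 𝔽_2: h(0) = 1; h(1) = 1.
Complete factorization: h(s) = (s^2 + s + 1)^3.
Factor degrees with multiplicity: 2 + 2 + 2 = 6.

2, 2, 2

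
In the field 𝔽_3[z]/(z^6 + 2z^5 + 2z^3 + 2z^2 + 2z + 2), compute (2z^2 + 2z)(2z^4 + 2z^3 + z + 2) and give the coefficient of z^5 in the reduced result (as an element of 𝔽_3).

Multiply in 𝔽_3[z]: (2z^2 + 2z)·(2z^4 + 2z^3 + z + 2) = z^6 + 2z^5 + z^4 + 2z^3 + z.
Reduce using z^6 ≡ z^5 + z^3 + z^2 + z + 1 (mod z^6 + 2z^5 + 2z^3 + 2z^2 + 2z + 2).
Reduced: z^4 + z^2 + 2z + 1.

0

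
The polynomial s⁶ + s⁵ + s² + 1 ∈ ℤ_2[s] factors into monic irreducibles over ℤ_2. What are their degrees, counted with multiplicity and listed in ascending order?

1, 2, 3

Write f(s) = s⁶ + s⁵ + s² + 1.
Roots in ℤ_2: f(0) = 1; f(1) = 0 → root.
Linear factors from roots: (s + 1).
Complete factorization: f(s) = (s + 1)·(s² + s + 1)·(s³ + s² + 1).
Factor degrees with multiplicity: 1 + 2 + 3 = 6.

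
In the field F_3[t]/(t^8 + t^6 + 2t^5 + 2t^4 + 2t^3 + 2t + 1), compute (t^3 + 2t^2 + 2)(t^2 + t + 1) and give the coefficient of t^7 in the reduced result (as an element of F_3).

0

Multiply in F_3[t]: (t^3 + 2t^2 + 2)·(t^2 + t + 1) = t^5 + t^2 + 2t + 2.
Reduced: t^5 + t^2 + 2t + 2.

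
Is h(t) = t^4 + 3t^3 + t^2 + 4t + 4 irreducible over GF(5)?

Check for roots in GF(5): h(0) = 4; h(1) = 3; h(2) = 1; h(3) = 2; h(4) = 4.
No roots, so no linear factors.
Degree-2 irreducible divisors: test the 10 monic irreducibles of degree 2 over GF(5).
t^2 + 3 divides h: h(t) = (t^2 + 3)·(t^2 + 3t + 3).

No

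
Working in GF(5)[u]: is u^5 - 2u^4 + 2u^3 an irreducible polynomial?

No

Write h(u) = u^5 - 2u^4 + 2u^3.
Check for roots in GF(5): h(0) = 0 → root; h(1) = 1; h(2) = 1; h(3) = 0 → root; h(4) = 0 → root.
h(0) = 0, so (u) divides h(u); h is reducible.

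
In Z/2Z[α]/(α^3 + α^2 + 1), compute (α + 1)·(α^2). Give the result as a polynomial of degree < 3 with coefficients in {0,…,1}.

1

Multiply in Z/2Z[α]: (α + 1)·(α^2) = α^3 + α^2.
Reduce using α^3 ≡ α^2 + 1 (mod α^3 + α^2 + 1).
Reduced: 1.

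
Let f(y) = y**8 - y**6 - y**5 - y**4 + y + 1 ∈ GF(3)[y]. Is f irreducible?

No

Check for roots in GF(3): f(0) = 1; f(1) = 0 → root; f(2) = 0 → root.
f(1) = 0, so (y − 1) divides f(y); f is reducible.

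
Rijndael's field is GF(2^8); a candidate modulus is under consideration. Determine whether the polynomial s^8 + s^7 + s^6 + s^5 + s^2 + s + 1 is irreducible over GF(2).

Write P(s) = s^8 + s^7 + s^6 + s^5 + s^2 + s + 1.
Check for roots in GF(2): P(0) = 1; P(1) = 1.
No roots, so no linear factors.
Monic irreducibles of degree 2 over GF(2): s^2 + s + 1.
None of them divide P (all give nonzero remainder).
Monic irreducibles of degree 3 over GF(2): s^3 + s + 1, s^3 + s^2 + 1.
None of them divide P (all give nonzero remainder).
Monic irreducibles of degree 4 over GF(2): s^4 + s + 1, s^4 + s^3 + 1, s^4 + s^3 + s^2 + s + 1.
None of them divide P (all give nonzero remainder).
No irreducible factor of degree ≤ 4 exists, so P is irreducible over GF(2).

Yes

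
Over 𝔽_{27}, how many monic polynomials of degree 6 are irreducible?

x^(27^6) − x is the product of all monic irreducibles of degree dividing 6; Möbius inversion gives N = (1/6) Σ μ(6/d)·27^d.
Divisors of 6: 1, 2, 3, 6; μ(6/d) for each: 1, -1, -1, 1.
Σ = 27^1 − 27^2 − 27^3 + 27^6 = 387400104.
N = 387400104/6 = 64566684.

64566684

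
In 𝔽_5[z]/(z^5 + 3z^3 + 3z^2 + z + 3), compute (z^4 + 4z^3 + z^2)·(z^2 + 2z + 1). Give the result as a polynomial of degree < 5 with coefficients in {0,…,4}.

Multiply in 𝔽_5[z]: (z^4 + 4z^3 + z^2)·(z^2 + 2z + 1) = z^6 + z^5 + z^3 + z^2.
Reduce using z^5 ≡ 2z^3 + 2z^2 + 4z + 2 (mod z^5 + 3z^3 + 3z^2 + z + 3).
Reduced: 2z^4 + 2z^2 + z + 2.

2z^4 + 2z^2 + z + 2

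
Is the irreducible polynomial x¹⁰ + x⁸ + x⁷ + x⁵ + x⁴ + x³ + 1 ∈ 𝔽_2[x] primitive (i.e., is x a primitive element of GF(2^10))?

Write f(x) = x¹⁰ + x⁸ + x⁷ + x⁵ + x⁴ + x³ + 1.
|GF(2^10)^×| = 2^10 − 1 = 1023. Prime factorization: 1023 = 3·11·31.
f is primitive ⇔ x has order 1023 in GF(2)[x]/(f), i.e. x^(1023/q) ≠ 1 for each prime q | 1023.
x^(341) mod f = 1
x^(93) mod f = x⁹ + x⁷ + x³ + x² + 1.
x^(33) mod f = x⁸ + x⁶ + x⁴ + x³.
Since x^(341) = 1, the order of x divides 341 < 1023; not primitive.

No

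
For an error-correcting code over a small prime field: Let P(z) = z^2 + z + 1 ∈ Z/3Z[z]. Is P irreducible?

No

Check for roots in Z/3Z: P(0) = 1; P(1) = 0 → root; P(2) = 1.
P(1) = 0, so (z − 1) divides P(z); P is reducible.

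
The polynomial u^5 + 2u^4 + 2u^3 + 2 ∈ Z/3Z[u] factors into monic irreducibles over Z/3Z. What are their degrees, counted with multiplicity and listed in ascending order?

5

Write f(u) = u^5 + 2u^4 + 2u^3 + 2.
Roots in Z/3Z: f(0) = 2; f(1) = 1; f(2) = 1.
Complete factorization: f(u) = (u^5 + 2u^4 + 2u^3 + 2).
Factor degrees with multiplicity: 5 = 5.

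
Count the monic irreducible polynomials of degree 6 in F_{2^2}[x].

670

The number of monic irreducibles of degree 6 over GF(4) is (1/6)·Σ_{d∣6} μ(6/d) 4^d.
Divisors of 6: 1, 2, 3, 6; μ(6/d) for each: 1, -1, -1, 1.
Σ = 4^1 − 4^2 − 4^3 + 4^6 = 4020.
N = 4020/6 = 670.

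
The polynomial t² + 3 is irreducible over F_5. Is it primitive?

Write f(t) = t² + 3.
|GF(5^2)^×| = 5^2 − 1 = 24. Prime factorization: 24 = 2^3·3.
f is primitive ⇔ t has order 24 in GF(5)[t]/(f), i.e. t^(24/q) ≠ 1 for each prime q | 24.
t^(12) mod f = 4.
t^(8) mod f = 1
Since t^(8) = 1, the order of t divides 8 < 24; not primitive.

No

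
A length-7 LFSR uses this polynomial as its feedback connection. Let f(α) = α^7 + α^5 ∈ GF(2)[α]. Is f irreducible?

Check for roots in GF(2): f(0) = 0 → root; f(1) = 0 → root.
f(0) = 0, so (α) divides f(α); f is reducible.

No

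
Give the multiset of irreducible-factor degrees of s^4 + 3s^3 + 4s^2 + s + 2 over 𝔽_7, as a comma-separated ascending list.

1, 1, 2

Write f(s) = s^4 + 3s^3 + 4s^2 + s + 2.
Linear factors from roots: (s + 4), (s + 3).
Complete factorization: f(s) = (s + 3)·(s + 4)·(s^2 + 3s + 6).
Factor degrees with multiplicity: 1 + 1 + 2 = 4.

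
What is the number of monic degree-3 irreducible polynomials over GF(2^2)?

20

Gauss's count: N_{4}(3) = (1/3) Σ_{d|3} μ(3/d)·4^d.
Divisors of 3: 1, 3; μ(3/d) for each: -1, 1.
Σ = − 4^1 + 4^3 = 60.
N = 60/3 = 20.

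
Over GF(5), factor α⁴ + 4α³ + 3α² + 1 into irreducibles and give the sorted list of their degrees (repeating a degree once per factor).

Write f(α) = α⁴ + 4α³ + 3α² + 1.
Roots in GF(5): f(0) = 1; f(1) = 4; f(2) = 1; f(3) = 2; f(4) = 1.
Complete factorization: f(α) = (α⁴ + 4α³ + 3α² + 1).
Factor degrees with multiplicity: 4 = 4.

4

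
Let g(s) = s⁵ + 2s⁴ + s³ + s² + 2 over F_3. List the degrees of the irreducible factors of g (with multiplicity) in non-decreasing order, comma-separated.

Roots in F_3: g(0) = 2; g(1) = 1; g(2) = 0 → root.
Linear factors from roots: (s + 1).
Complete factorization: g(s) = (s + 1)·(s² + 1)·(s² + s + 2).
Factor degrees with multiplicity: 1 + 2 + 2 = 5.

1, 2, 2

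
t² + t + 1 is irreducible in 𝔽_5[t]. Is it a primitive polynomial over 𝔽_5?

Write f(t) = t² + t + 1.
|GF(5^2)^×| = 5^2 − 1 = 24. Prime factorization: 24 = 2^3·3.
f is primitive ⇔ t has order 24 in GF(5)[t]/(f), i.e. t^(24/q) ≠ 1 for each prime q | 24.
t^(12) mod f = 1
t^(8) mod f = 4t + 4.
Since t^(12) = 1, the order of t divides 12 < 24; not primitive.

No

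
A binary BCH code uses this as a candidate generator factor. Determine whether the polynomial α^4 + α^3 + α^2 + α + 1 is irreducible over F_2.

Write P(α) = α^4 + α^3 + α^2 + α + 1.
Check for roots in F_2: P(0) = 1; P(1) = 1.
No roots, so no linear factors.
Monic irreducibles of degree 2 over GF(2): α^2 + α + 1.
None of them divide P (all give nonzero remainder).
No irreducible factor of degree ≤ 2 exists, so P is irreducible over GF(2).

Yes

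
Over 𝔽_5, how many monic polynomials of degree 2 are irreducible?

10

The number of monic irreducibles of degree 2 over GF(5) is (1/2)·Σ_{d∣2} μ(2/d) 5^d.
Divisors of 2: 1, 2; μ(2/d) for each: -1, 1.
Σ = − 5^1 + 5^2 = 20.
N = 20/2 = 10.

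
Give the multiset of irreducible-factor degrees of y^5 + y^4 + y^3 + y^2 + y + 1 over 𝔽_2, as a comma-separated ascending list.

1, 2, 2

Write f(y) = y^5 + y^4 + y^3 + y^2 + y + 1.
Roots in 𝔽_2: f(0) = 1; f(1) = 0 → root.
Linear factors from roots: (y + 1).
Complete factorization: f(y) = (y + 1)·(y^2 + y + 1)^2.
Factor degrees with multiplicity: 1 + 2 + 2 = 5.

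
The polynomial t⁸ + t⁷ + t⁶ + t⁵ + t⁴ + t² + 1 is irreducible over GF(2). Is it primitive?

Write f(t) = t⁸ + t⁷ + t⁶ + t⁵ + t⁴ + t² + 1.
|GF(2^8)^×| = 2^8 − 1 = 255. Prime factorization: 255 = 3·5·17.
f is primitive ⇔ t has order 255 in GF(2)[t]/(f), i.e. t^(255/q) ≠ 1 for each prime q | 255.
t^(85) mod f = t⁶ + t⁴ + t³ + t² + 1.
t^(51) mod f = t⁶ + t⁵ + t⁴ + t³ + t.
t^(15) mod f = t⁴ + t².
None equal 1, so t has full order 255; f is primitive.

Yes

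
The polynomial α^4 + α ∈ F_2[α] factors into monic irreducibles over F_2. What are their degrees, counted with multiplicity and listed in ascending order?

1, 1, 2

Write f(α) = α^4 + α.
Roots in F_2: f(0) = 0 → root; f(1) = 0 → root.
Linear factors from roots: (α), (α + 1).
Complete factorization: f(α) = (α)·(α + 1)·(α^2 + α + 1).
Factor degrees with multiplicity: 1 + 1 + 2 = 4.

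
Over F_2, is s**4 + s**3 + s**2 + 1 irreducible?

Write g(s) = s**4 + s**3 + s**2 + 1.
Check for roots in F_2: g(0) = 1; g(1) = 0 → root.
g(1) = 0, so (s − 1) divides g(s); g is reducible.

No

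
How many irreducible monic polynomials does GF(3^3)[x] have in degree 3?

The number of monic irreducibles of degree 3 over GF(27) is (1/3)·Σ_{d∣3} μ(3/d) 27^d.
Divisors of 3: 1, 3; μ(3/d) for each: -1, 1.
Σ = − 27^1 + 27^3 = 19656.
N = 19656/3 = 6552.

6552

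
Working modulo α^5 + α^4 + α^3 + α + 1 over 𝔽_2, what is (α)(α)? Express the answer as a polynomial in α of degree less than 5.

α^2

Multiply in 𝔽_2[α]: (α)·(α) = α^2.
Reduced: α^2.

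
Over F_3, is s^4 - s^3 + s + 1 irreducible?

Yes

Write m(s) = s^4 - s^3 + s + 1.
Check for roots in F_3: m(0) = 1; m(1) = 2; m(2) = 2.
No roots, so no linear factors.
Monic irreducibles of degree 2 over GF(3): s^2 + 1, s^2 + s - 1, s^2 - s - 1.
None of them divide m (all give nonzero remainder).
No irreducible factor of degree ≤ 2 exists, so m is irreducible over GF(3).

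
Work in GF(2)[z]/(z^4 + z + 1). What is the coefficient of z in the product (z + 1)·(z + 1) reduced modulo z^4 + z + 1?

0

Multiply in GF(2)[z]: (z + 1)·(z + 1) = z^2 + 1.
Reduced: z^2 + 1.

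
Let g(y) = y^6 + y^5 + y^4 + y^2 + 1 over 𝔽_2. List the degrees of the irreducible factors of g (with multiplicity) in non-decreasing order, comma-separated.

Roots in 𝔽_2: g(0) = 1; g(1) = 1.
Complete factorization: g(y) = (y^6 + y^5 + y^4 + y^2 + 1).
Factor degrees with multiplicity: 6 = 6.

6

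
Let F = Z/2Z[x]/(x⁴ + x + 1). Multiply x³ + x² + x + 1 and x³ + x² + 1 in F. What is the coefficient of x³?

0

Multiply in Z/2Z[x]: (x³ + x² + x + 1)·(x³ + x² + 1) = x⁶ + x³ + x + 1.
Reduce using x⁴ ≡ x + 1 (mod x⁴ + x + 1).
Reduced: x² + x + 1.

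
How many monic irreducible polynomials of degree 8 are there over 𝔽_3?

The number of monic irreducibles of degree 8 over GF(3) is (1/8)·Σ_{d∣8} μ(8/d) 3^d.
Divisors of 8: 1, 2, 4, 8; μ(8/d) for each: 0, 0, -1, 1.
Σ = − 3^4 + 3^8 = 6480.
N = 6480/8 = 810.

810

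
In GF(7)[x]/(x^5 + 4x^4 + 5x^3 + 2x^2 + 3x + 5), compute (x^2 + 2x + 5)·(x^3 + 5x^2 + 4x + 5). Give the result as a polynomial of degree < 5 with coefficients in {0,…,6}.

Multiply in GF(7)[x]: (x^2 + 2x + 5)·(x^3 + 5x^2 + 4x + 5) = x^5 + 5x^3 + 3x^2 + 2x + 4.
Reduce using x^5 ≡ 3x^4 + 2x^3 + 5x^2 + 4x + 2 (mod x^5 + 4x^4 + 5x^3 + 2x^2 + 3x + 5).
Reduced: 3x^4 + x^2 + 6x + 6.

3x^4 + x^2 + 6x + 6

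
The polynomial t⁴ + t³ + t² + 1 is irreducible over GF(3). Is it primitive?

No

Write f(t) = t⁴ + t³ + t² + 1.
|GF(3^4)^×| = 3^4 − 1 = 80. Prime factorization: 80 = 2^4·5.
f is primitive ⇔ t has order 80 in GF(3)[t]/(f), i.e. t^(80/q) ≠ 1 for each prime q | 80.
t^(40) mod f = 1
t^(16) mod f = 2t³ + t² + t.
Since t^(40) = 1, the order of t divides 40 < 80; not primitive.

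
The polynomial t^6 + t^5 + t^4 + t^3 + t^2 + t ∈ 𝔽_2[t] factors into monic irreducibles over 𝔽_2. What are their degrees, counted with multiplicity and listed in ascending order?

1, 1, 2, 2

Write h(t) = t^6 + t^5 + t^4 + t^3 + t^2 + t.
Roots in 𝔽_2: h(0) = 0 → root; h(1) = 0 → root.
Linear factors from roots: (t), (t + 1).
Complete factorization: h(t) = (t)·(t + 1)·(t^2 + t + 1)^2.
Factor degrees with multiplicity: 1 + 1 + 2 + 2 = 6.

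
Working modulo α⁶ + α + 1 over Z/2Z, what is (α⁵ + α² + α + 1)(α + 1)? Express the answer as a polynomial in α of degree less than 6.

α^5 + α^3 + α

Multiply in Z/2Z[α]: (α⁵ + α² + α + 1)·(α + 1) = α⁶ + α⁵ + α³ + 1.
Reduce using α⁶ ≡ α + 1 (mod α⁶ + α + 1).
Reduced: α⁵ + α³ + α.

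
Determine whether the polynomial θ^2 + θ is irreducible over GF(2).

Write P(θ) = θ^2 + θ.
Check for roots in GF(2): P(0) = 0 → root; P(1) = 0 → root.
P(0) = 0, so (θ) divides P(θ); P is reducible.

No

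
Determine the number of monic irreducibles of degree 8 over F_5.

The number of monic irreducibles of degree 8 over GF(5) is (1/8)·Σ_{d∣8} μ(8/d) 5^d.
Divisors of 8: 1, 2, 4, 8; μ(8/d) for each: 0, 0, -1, 1.
Σ = − 5^4 + 5^8 = 390000.
N = 390000/8 = 48750.

48750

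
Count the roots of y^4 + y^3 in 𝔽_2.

2

Write g(y) = y^4 + y^3.
Evaluate at each of the 2 elements of 𝔽_2:
g(0) = 0 → root; g(1) = 0 → root.
Roots: {0, 1}.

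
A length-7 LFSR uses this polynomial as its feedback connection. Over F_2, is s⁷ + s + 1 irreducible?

Write h(s) = s⁷ + s + 1.
Check for roots in F_2: h(0) = 1; h(1) = 1.
No roots, so no linear factors.
Monic irreducibles of degree 2 over GF(2): s² + s + 1.
None of them divide h (all give nonzero remainder).
Monic irreducibles of degree 3 over GF(2): s³ + s + 1, s³ + s² + 1.
None of them divide h (all give nonzero remainder).
No irreducible factor of degree ≤ 3 exists, so h is irreducible over GF(2).

Yes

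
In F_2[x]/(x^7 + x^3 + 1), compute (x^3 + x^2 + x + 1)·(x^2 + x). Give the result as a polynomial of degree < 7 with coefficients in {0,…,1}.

Multiply in F_2[x]: (x^3 + x^2 + x + 1)·(x^2 + x) = x^5 + x.
Reduced: x^5 + x.

x^5 + x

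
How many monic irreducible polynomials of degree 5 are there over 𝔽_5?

x^(5^5) − x is the product of all monic irreducibles of degree dividing 5; Möbius inversion gives N = (1/5) Σ μ(5/d)·5^d.
Divisors of 5: 1, 5; μ(5/d) for each: -1, 1.
Σ = − 5^1 + 5^5 = 3120.
N = 3120/5 = 624.

624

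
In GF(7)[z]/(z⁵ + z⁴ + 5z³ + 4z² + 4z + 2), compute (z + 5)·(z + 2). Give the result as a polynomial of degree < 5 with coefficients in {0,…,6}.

Multiply in GF(7)[z]: (z + 5)·(z + 2) = z² + 3.
Reduced: z² + 3.

z^2 + 3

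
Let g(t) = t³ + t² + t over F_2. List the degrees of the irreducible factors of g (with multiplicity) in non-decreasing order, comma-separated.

1, 2

Roots in F_2: g(0) = 0 → root; g(1) = 1.
Linear factors from roots: (t).
Complete factorization: g(t) = (t)·(t² + t + 1).
Factor degrees with multiplicity: 1 + 2 = 3.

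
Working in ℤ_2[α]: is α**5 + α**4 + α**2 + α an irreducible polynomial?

No

Write h(α) = α**5 + α**4 + α**2 + α.
Check for roots in ℤ_2: h(0) = 0 → root; h(1) = 0 → root.
h(0) = 0, so (α) divides h(α); h is reducible.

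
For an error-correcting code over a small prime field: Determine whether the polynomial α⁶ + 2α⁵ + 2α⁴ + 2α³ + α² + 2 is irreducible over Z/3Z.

Write f(α) = α⁶ + 2α⁵ + 2α⁴ + 2α³ + α² + 2.
Check for roots in Z/3Z: f(0) = 2; f(1) = 1; f(2) = 2.
No roots, so no linear factors.
Monic irreducibles of degree 2 over GF(3): α² + 1, α² + α + 2, α² + 2α + 2.
None of them divide f (all give nonzero remainder).
Degree-3 irreducible divisors: test the 8 monic irreducibles of degree 3 over GF(3).
None of them divide f (all give nonzero remainder).
No irreducible factor of degree ≤ 3 exists, so f is irreducible over GF(3).

Yes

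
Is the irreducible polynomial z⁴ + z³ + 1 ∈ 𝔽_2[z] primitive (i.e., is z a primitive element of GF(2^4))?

Write f(z) = z⁴ + z³ + 1.
|GF(2^4)^×| = 2^4 − 1 = 15. Prime factorization: 15 = 3·5.
f is primitive ⇔ z has order 15 in GF(2)[z]/(f), i.e. z^(15/q) ≠ 1 for each prime q | 15.
z^(5) mod f = z³ + z + 1.
z^(3) mod f = z³.
None equal 1, so z has full order 15; f is primitive.

Yes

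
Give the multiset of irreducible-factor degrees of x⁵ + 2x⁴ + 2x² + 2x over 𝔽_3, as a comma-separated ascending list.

1, 2, 2

Write h(x) = x⁵ + 2x⁴ + 2x² + 2x.
Roots in 𝔽_3: h(0) = 0 → root; h(1) = 1; h(2) = 1.
Linear factors from roots: (x).
Complete factorization: h(x) = (x)·(x² + 1)·(x² + 2x + 2).
Factor degrees with multiplicity: 1 + 2 + 2 = 5.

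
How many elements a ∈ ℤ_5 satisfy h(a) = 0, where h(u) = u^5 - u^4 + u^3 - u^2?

4

Evaluate at each of the 5 elements of ℤ_5:
h(0) = 0 → root; h(1) = 0 → root; h(2) = 0 → root; h(3) = 0 → root; h(4) = 1.
Roots: {0, 1, 2, 3}.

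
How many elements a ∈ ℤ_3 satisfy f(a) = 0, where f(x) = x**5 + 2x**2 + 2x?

1

Evaluate at each of the 3 elements of ℤ_3:
f(0) = 0 → root; f(1) = 2; f(2) = 2.
Roots: {0}.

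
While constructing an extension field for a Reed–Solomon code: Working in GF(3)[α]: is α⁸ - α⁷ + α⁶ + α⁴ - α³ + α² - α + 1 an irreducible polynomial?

Yes

Write g(α) = α⁸ - α⁷ + α⁶ + α⁴ - α³ + α² - α + 1.
Check for roots in GF(3): g(0) = 1; g(1) = 2; g(2) = 2.
No roots, so no linear factors.
Monic irreducibles of degree 2 over GF(3): α² + 1, α² + α - 1, α² - α - 1.
None of them divide g (all give nonzero remainder).
Degree-3 irreducible divisors: test the 8 monic irreducibles of degree 3 over GF(3).
None of them divide g (all give nonzero remainder).
Degree-4 irreducible divisors: test the 18 monic irreducibles of degree 4 over GF(3).
None of them divide g (all give nonzero remainder).
No irreducible factor of degree ≤ 4 exists, so g is irreducible over GF(3).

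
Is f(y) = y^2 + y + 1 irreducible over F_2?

Check for roots in F_2: f(0) = 1; f(1) = 1.
No roots. A degree-2 polynomial over a field with no linear factor is irreducible.

Yes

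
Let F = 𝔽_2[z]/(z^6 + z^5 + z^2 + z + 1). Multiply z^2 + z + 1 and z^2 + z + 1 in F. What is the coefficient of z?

Multiply in 𝔽_2[z]: (z^2 + z + 1)·(z^2 + z + 1) = z^4 + z^2 + 1.
Reduced: z^4 + z^2 + 1.

0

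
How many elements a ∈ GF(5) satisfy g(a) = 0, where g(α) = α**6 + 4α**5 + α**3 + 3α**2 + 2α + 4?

3

Evaluate at each of the 5 elements of GF(5):
g(0) = 4; g(1) = 0 → root; g(2) = 0 → root; g(3) = 0 → root; g(4) = 1.
Roots: {1, 2, 3}.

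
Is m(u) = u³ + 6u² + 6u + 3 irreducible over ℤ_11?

No

Check each element of ℤ_11 for a root: m(0)=3, m(1)=5, m(2)=3, m(3)=3, m(4)=0, m(5)=0, m(6)=9, m(7)=0, m(8)=1, m(9)=7, m(10)=2.
m(4) = 0, so (u − 4) divides m(u); m is reducible.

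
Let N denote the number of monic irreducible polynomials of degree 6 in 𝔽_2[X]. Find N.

Gauss's count: N_{2}(6) = (1/6) Σ_{d|6} μ(6/d)·2^d.
Divisors of 6: 1, 2, 3, 6; μ(6/d) for each: 1, -1, -1, 1.
Σ = 2^1 − 2^2 − 2^3 + 2^6 = 54.
N = 54/6 = 9.

9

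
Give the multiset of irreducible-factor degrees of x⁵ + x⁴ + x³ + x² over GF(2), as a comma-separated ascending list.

1, 1, 1, 1, 1

Write g(x) = x⁵ + x⁴ + x³ + x².
Roots in GF(2): g(0) = 0 → root; g(1) = 0 → root.
Linear factors from roots: (x), (x + 1).
Complete factorization: g(x) = (x)^2·(x + 1)^3.
Factor degrees with multiplicity: 1 + 1 + 1 + 1 + 1 = 5.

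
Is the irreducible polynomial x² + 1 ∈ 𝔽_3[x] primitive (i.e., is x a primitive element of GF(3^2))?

No

Write f(x) = x² + 1.
|GF(3^2)^×| = 3^2 − 1 = 8. Prime factorization: 8 = 2^3.
f is primitive ⇔ x has order 8 in GF(3)[x]/(f), i.e. x^(8/q) ≠ 1 for each prime q | 8.
x^(4) mod f = 1
Since x^(4) = 1, the order of x divides 4 < 8; not primitive.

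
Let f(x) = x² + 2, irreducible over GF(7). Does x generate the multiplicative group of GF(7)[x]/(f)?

No

|GF(7^2)^×| = 7^2 − 1 = 48. Prime factorization: 48 = 2^4·3.
f is primitive ⇔ x has order 48 in GF(7)[x]/(f), i.e. x^(48/q) ≠ 1 for each prime q | 48.
x^(24) mod f = 1
x^(16) mod f = 4.
Since x^(24) = 1, the order of x divides 24 < 48; not primitive.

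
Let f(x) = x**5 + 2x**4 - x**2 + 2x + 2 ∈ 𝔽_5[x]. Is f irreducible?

No

Check for roots in 𝔽_5: f(0) = 2; f(1) = 1; f(2) = 1; f(3) = 4; f(4) = 0 → root.
f(4) = 0, so (x − 4) divides f(x); f is reducible.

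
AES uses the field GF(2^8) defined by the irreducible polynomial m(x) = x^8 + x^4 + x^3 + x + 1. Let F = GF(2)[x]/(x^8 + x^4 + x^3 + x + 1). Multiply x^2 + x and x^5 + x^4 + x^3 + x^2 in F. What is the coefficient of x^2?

Multiply in GF(2)[x]: (x^2 + x)·(x^5 + x^4 + x^3 + x^2) = x^7 + x^3.
Reduced: x^7 + x^3.

0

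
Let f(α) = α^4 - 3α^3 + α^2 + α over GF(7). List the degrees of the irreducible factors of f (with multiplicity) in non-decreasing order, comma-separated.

1, 1, 1, 1

Linear factors from roots: (α), (α - 1), (α + 3), (α + 2).
Complete factorization: f(α) = (α)·(α + 2)·(α + 3)·(α - 1).
Factor degrees with multiplicity: 1 + 1 + 1 + 1 = 4.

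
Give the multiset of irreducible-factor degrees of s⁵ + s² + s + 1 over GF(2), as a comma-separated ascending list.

Write f(s) = s⁵ + s² + s + 1.
Roots in GF(2): f(0) = 1; f(1) = 0 → root.
Linear factors from roots: (s + 1).
Complete factorization: f(s) = (s + 1)^2·(s³ + s + 1).
Factor degrees with multiplicity: 1 + 1 + 3 = 5.

1, 1, 3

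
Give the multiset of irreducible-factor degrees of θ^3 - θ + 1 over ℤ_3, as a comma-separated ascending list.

3

Write f(θ) = θ^3 - θ + 1.
Roots in ℤ_3: f(0) = 1; f(1) = 1; f(2) = 1.
Complete factorization: f(θ) = (θ^3 - θ + 1).
Factor degrees with multiplicity: 3 = 3.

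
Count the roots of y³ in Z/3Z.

1

Write h(y) = y³.
Evaluate at each of the 3 elements of Z/3Z:
h(0) = 0 → root; h(1) = 1; h(2) = 2.
Roots: {0}.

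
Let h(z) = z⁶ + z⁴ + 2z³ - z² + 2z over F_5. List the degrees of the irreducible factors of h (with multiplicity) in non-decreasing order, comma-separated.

Roots in F_5: h(0) = 0 → root; h(1) = 0 → root; h(2) = 1; h(3) = 1; h(4) = 2.
Linear factors from roots: (z), (z - 1).
Complete factorization: h(z) = (z)·(z - 1)·(z² + 2z - 2)·(z² - z + 1).
Factor degrees with multiplicity: 1 + 1 + 2 + 2 = 6.

1, 1, 2, 2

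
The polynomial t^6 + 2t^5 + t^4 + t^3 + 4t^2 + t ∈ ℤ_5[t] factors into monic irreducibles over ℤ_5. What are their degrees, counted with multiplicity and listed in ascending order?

1, 1, 1, 3

Write g(t) = t^6 + 2t^5 + t^4 + t^3 + 4t^2 + t.
Roots in ℤ_5: g(0) = 0 → root; g(1) = 0 → root; g(2) = 0 → root; g(3) = 2; g(4) = 2.
Linear factors from roots: (t), (t + 4), (t + 3).
Complete factorization: g(t) = (t)·(t + 3)·(t + 4)·(t^3 + 4t + 3).
Factor degrees with multiplicity: 1 + 1 + 1 + 3 = 6.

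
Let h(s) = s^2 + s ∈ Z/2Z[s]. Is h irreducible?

Check for roots in Z/2Z: h(0) = 0 → root; h(1) = 0 → root.
h(0) = 0, so (s) divides h(s); h is reducible.

No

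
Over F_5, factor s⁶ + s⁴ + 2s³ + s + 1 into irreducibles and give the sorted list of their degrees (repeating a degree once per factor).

Write h(s) = s⁶ + s⁴ + 2s³ + s + 1.
Roots in F_5: h(0) = 1; h(1) = 1; h(2) = 4; h(3) = 3; h(4) = 0 → root.
Linear factors from roots: (s + 1).
Complete factorization: h(s) = (s + 1)·(s² + 4s + 1)·(s³ + s + 1).
Factor degrees with multiplicity: 1 + 2 + 3 = 6.

1, 2, 3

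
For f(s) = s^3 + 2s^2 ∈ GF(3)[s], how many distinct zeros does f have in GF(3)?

2

Evaluate at each of the 3 elements of GF(3):
f(0) = 0 → root; f(1) = 0 → root; f(2) = 1.
Roots: {0, 1}.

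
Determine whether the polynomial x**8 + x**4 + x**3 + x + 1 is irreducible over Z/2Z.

Yes

Write h(x) = x**8 + x**4 + x**3 + x + 1.
Check for roots in Z/2Z: h(0) = 1; h(1) = 1.
No roots, so no linear factors.
Monic irreducibles of degree 2 over GF(2): x**2 + x + 1.
None of them divide h (all give nonzero remainder).
Monic irreducibles of degree 3 over GF(2): x**3 + x + 1, x**3 + x**2 + 1.
None of them divide h (all give nonzero remainder).
Monic irreducibles of degree 4 over GF(2): x**4 + x + 1, x**4 + x**3 + 1, x**4 + x**3 + x**2 + x + 1.
None of them divide h (all give nonzero remainder).
No irreducible factor of degree ≤ 4 exists, so h is irreducible over GF(2).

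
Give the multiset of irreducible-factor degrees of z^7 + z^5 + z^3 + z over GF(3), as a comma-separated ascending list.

Write h(z) = z^7 + z^5 + z^3 + z.
Roots in GF(3): h(0) = 0 → root; h(1) = 1; h(2) = 2.
Linear factors from roots: (z).
Complete factorization: h(z) = (z)·(z^2 + 1)·(z^2 + z - 1)·(z^2 - z - 1).
Factor degrees with multiplicity: 1 + 2 + 2 + 2 = 7.

1, 2, 2, 2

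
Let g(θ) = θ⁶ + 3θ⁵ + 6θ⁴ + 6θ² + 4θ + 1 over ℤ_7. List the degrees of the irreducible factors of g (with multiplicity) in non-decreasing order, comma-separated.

1, 1, 2, 2

Linear factors from roots: (θ + 6), (θ + 1).
Complete factorization: g(θ) = (θ + 1)·(θ + 6)·(θ² + 1)·(θ² + 3θ + 6).
Factor degrees with multiplicity: 1 + 1 + 2 + 2 = 6.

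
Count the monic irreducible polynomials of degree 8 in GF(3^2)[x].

5380020

By the necklace-counting formula, N_9(8) = (1/8) Σ_{d|8} μ(8/d)·9^d.
Divisors of 8: 1, 2, 4, 8; μ(8/d) for each: 0, 0, -1, 1.
Σ = − 9^4 + 9^8 = 43040160.
N = 43040160/8 = 5380020.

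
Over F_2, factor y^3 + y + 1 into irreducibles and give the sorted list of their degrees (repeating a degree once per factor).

3

Write g(y) = y^3 + y + 1.
Roots in F_2: g(0) = 1; g(1) = 1.
Complete factorization: g(y) = (y^3 + y + 1).
Factor degrees with multiplicity: 3 = 3.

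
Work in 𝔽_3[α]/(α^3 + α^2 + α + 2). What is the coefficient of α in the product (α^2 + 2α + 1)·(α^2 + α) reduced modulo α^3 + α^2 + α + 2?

0

Multiply in 𝔽_3[α]: (α^2 + 2α + 1)·(α^2 + α) = α^4 + α.
Reduce using α^3 ≡ 2α^2 + 2α + 1 (mod α^3 + α^2 + α + 2).
Reduced: 2.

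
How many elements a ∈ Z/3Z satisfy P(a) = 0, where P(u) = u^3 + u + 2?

1

Evaluate at each of the 3 elements of Z/3Z:
P(0) = 2; P(1) = 1; P(2) = 0 → root.
Roots: {2}.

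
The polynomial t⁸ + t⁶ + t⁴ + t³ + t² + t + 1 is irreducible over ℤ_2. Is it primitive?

Yes

Write f(t) = t⁸ + t⁶ + t⁴ + t³ + t² + t + 1.
|GF(2^8)^×| = 2^8 − 1 = 255. Prime factorization: 255 = 3·5·17.
f is primitive ⇔ t has order 255 in GF(2)[t]/(f), i.e. t^(255/q) ≠ 1 for each prime q | 255.
t^(85) mod f = t⁴ + t³ + t.
t^(51) mod f = t⁶ + t³.
t^(15) mod f = t⁶ + t + 1.
None equal 1, so t has full order 255; f is primitive.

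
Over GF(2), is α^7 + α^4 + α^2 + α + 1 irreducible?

No

Write f(α) = α^7 + α^4 + α^2 + α + 1.
Check for roots in GF(2): f(0) = 1; f(1) = 1.
No roots, so no linear factors.
Monic irreducibles of degree 2 over GF(2): α^2 + α + 1.
α^2 + α + 1 divides f: f(α) = (α^2 + α + 1)·(α^5 + α^4 + 1).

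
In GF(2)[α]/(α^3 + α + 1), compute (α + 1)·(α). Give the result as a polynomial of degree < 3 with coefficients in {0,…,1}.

α^2 + α

Multiply in GF(2)[α]: (α + 1)·(α) = α^2 + α.
Reduced: α^2 + α.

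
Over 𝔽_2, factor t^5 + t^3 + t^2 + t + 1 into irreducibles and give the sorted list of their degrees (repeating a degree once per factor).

5

Write f(t) = t^5 + t^3 + t^2 + t + 1.
Roots in 𝔽_2: f(0) = 1; f(1) = 1.
Complete factorization: f(t) = (t^5 + t^3 + t^2 + t + 1).
Factor degrees with multiplicity: 5 = 5.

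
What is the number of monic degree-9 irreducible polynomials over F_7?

4483696

Gauss's count: N_{7}(9) = (1/9) Σ_{d|9} μ(9/d)·7^d.
Divisors of 9: 1, 3, 9; μ(9/d) for each: 0, -1, 1.
Σ = − 7^3 + 7^9 = 40353264.
N = 40353264/9 = 4483696.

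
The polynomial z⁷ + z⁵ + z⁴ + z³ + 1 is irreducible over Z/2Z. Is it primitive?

Write f(z) = z⁷ + z⁵ + z⁴ + z³ + 1.
|GF(2^7)^×| = 2^7 − 1 = 127. Prime factorization: 127 = 127.
f is primitive ⇔ z has order 127 in GF(2)[z]/(f), i.e. z^(127/q) ≠ 1 for each prime q | 127.
z^(1) mod f = z.
None equal 1, so z has full order 127; f is primitive.

Yes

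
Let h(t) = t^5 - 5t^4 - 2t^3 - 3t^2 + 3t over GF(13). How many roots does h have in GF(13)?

Evaluate at each of the 13 elements of GF(13):
h(0) = 0 → root; h(1) = 7; h(2) = 8; h(3) = 0 → root; h(4) = 9; h(5) = 2; h(6) = 7; h(7) = 12; h(8) = 7; h(9) = 0 → root; h(10) = 7; h(11) = 3; h(12) = 3.
Roots: {0, 3, 9}.

3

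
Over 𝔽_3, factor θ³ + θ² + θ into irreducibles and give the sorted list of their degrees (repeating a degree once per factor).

Write f(θ) = θ³ + θ² + θ.
Roots in 𝔽_3: f(0) = 0 → root; f(1) = 0 → root; f(2) = 2.
Linear factors from roots: (θ), (θ - 1).
Complete factorization: f(θ) = (θ)·(θ - 1)^2.
Factor degrees with multiplicity: 1 + 1 + 1 = 3.

1, 1, 1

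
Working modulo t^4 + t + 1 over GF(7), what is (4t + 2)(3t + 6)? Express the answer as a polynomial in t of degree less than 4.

5t^2 + 2t + 5

Multiply in GF(7)[t]: (4t + 2)·(3t + 6) = 5t^2 + 2t + 5.
Reduced: 5t^2 + 2t + 5.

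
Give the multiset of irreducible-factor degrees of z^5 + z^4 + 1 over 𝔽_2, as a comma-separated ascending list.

2, 3

Write f(z) = z^5 + z^4 + 1.
Roots in 𝔽_2: f(0) = 1; f(1) = 1.
Complete factorization: f(z) = (z^2 + z + 1)·(z^3 + z + 1).
Factor degrees with multiplicity: 2 + 3 = 5.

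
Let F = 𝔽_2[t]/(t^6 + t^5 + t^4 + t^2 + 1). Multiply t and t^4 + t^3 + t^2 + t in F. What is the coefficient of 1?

Multiply in 𝔽_2[t]: (t)·(t^4 + t^3 + t^2 + t) = t^5 + t^4 + t^3 + t^2.
Reduced: t^5 + t^4 + t^3 + t^2.

0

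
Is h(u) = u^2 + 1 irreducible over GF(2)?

No

Check for roots in GF(2): h(0) = 1; h(1) = 0 → root.
h(1) = 0, so (u − 1) divides h(u); h is reducible.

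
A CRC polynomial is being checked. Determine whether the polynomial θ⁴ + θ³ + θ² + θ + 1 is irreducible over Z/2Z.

Yes

Write f(θ) = θ⁴ + θ³ + θ² + θ + 1.
Check for roots in Z/2Z: f(0) = 1; f(1) = 1.
No roots, so no linear factors.
Monic irreducibles of degree 2 over GF(2): θ² + θ + 1.
None of them divide f (all give nonzero remainder).
No irreducible factor of degree ≤ 2 exists, so f is irreducible over GF(2).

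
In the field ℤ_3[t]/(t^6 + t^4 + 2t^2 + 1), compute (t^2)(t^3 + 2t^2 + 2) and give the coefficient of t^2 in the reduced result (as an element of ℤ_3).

Multiply in ℤ_3[t]: (t^2)·(t^3 + 2t^2 + 2) = t^5 + 2t^4 + 2t^2.
Reduced: t^5 + 2t^4 + 2t^2.

2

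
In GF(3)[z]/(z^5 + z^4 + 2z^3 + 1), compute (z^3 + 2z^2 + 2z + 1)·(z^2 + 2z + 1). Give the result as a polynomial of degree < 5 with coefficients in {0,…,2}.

2z^3 + z^2 + z

Multiply in GF(3)[z]: (z^3 + 2z^2 + 2z + 1)·(z^2 + 2z + 1) = z^5 + z^4 + z^3 + z^2 + z + 1.
Reduce using z^5 ≡ 2z^4 + z^3 + 2 (mod z^5 + z^4 + 2z^3 + 1).
Reduced: 2z^3 + z^2 + z.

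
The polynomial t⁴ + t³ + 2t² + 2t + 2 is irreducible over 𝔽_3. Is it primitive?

Yes

Write f(t) = t⁴ + t³ + 2t² + 2t + 2.
|GF(3^4)^×| = 3^4 − 1 = 80. Prime factorization: 80 = 2^4·5.
f is primitive ⇔ t has order 80 in GF(3)[t]/(f), i.e. t^(80/q) ≠ 1 for each prime q | 80.
t^(40) mod f = 2.
t^(16) mod f = t² + t.
None equal 1, so t has full order 80; f is primitive.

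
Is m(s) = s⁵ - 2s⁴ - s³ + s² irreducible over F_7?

No

Check for roots in F_7: m(0) = 0 → root; m(1) = 6; m(2) = 3; m(3) = 0 → root; m(4) = 2; m(5) = 4; m(6) = 6.
m(0) = 0, so (s) divides m(s); m is reducible.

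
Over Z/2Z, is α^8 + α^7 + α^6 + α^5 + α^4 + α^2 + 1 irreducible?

Yes

Write f(α) = α^8 + α^7 + α^6 + α^5 + α^4 + α^2 + 1.
Check for roots in Z/2Z: f(0) = 1; f(1) = 1.
No roots, so no linear factors.
Monic irreducibles of degree 2 over GF(2): α^2 + α + 1.
None of them divide f (all give nonzero remainder).
Monic irreducibles of degree 3 over GF(2): α^3 + α + 1, α^3 + α^2 + 1.
None of them divide f (all give nonzero remainder).
Monic irreducibles of degree 4 over GF(2): α^4 + α + 1, α^4 + α^3 + 1, α^4 + α^3 + α^2 + α + 1.
None of them divide f (all give nonzero remainder).
No irreducible factor of degree ≤ 4 exists, so f is irreducible over GF(2).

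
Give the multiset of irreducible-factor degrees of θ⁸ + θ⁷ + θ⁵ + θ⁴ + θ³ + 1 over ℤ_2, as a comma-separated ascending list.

1, 2, 2, 3

Write h(θ) = θ⁸ + θ⁷ + θ⁵ + θ⁴ + θ³ + 1.
Roots in ℤ_2: h(0) = 1; h(1) = 0 → root.
Linear factors from roots: (θ + 1).
Complete factorization: h(θ) = (θ + 1)·(θ² + θ + 1)^2·(θ³ + θ + 1).
Factor degrees with multiplicity: 1 + 2 + 2 + 3 = 8.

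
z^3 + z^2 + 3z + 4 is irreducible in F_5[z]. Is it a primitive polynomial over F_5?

No

Write f(z) = z^3 + z^2 + 3z + 4.
|GF(5^3)^×| = 5^3 − 1 = 124. Prime factorization: 124 = 2^2·31.
f is primitive ⇔ z has order 124 in GF(5)[z]/(f), i.e. z^(124/q) ≠ 1 for each prime q | 124.
z^(62) mod f = 1
z^(4) mod f = 3z^2 + 4z + 4.
Since z^(62) = 1, the order of z divides 62 < 124; not primitive.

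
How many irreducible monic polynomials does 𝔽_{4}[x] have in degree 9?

29120

Gauss's count: N_{4}(9) = (1/9) Σ_{d|9} μ(9/d)·4^d.
Divisors of 9: 1, 3, 9; μ(9/d) for each: 0, -1, 1.
Σ = − 4^3 + 4^9 = 262080.
N = 262080/9 = 29120.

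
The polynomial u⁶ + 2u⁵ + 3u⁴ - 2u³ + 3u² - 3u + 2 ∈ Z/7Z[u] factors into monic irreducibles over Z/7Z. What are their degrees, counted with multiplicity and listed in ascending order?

1, 1, 2, 2

Write g(u) = u⁶ + 2u⁵ + 3u⁴ - 2u³ + 3u² - 3u + 2.
Linear factors from roots: (u - 2), (u + 2).
Complete factorization: g(u) = (u + 2)·(u - 2)·(u² + 3u - 1)·(u² - u - 3).
Factor degrees with multiplicity: 1 + 1 + 2 + 2 = 6.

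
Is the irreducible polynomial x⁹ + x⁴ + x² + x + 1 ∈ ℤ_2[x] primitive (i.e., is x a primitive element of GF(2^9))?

Write f(x) = x⁹ + x⁴ + x² + x + 1.
|GF(2^9)^×| = 2^9 − 1 = 511. Prime factorization: 511 = 7·73.
f is primitive ⇔ x has order 511 in GF(2)[x]/(f), i.e. x^(511/q) ≠ 1 for each prime q | 511.
x^(73) mod f = 1
x^(7) mod f = x⁷.
Since x^(73) = 1, the order of x divides 73 < 511; not primitive.

No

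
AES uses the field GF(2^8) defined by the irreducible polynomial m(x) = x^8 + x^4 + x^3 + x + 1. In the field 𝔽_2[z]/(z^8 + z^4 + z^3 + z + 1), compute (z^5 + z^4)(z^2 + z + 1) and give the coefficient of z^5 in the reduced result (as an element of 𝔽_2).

Multiply in 𝔽_2[z]: (z^5 + z^4)·(z^2 + z + 1) = z^7 + z^4.
Reduced: z^7 + z^4.

0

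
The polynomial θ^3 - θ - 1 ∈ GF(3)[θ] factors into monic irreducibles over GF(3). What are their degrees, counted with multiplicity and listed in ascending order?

Write h(θ) = θ^3 - θ - 1.
Roots in GF(3): h(0) = 2; h(1) = 2; h(2) = 2.
Complete factorization: h(θ) = (θ^3 - θ - 1).
Factor degrees with multiplicity: 3 = 3.

3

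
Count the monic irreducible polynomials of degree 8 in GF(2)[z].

30

By the necklace-counting formula, N_2(8) = (1/8) Σ_{d|8} μ(8/d)·2^d.
Divisors of 8: 1, 2, 4, 8; μ(8/d) for each: 0, 0, -1, 1.
Σ = − 2^4 + 2^8 = 240.
N = 240/8 = 30.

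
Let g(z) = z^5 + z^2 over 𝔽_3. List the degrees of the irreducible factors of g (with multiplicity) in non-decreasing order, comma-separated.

1, 1, 1, 1, 1

Roots in 𝔽_3: g(0) = 0 → root; g(1) = 2; g(2) = 0 → root.
Linear factors from roots: (z), (z + 1).
Complete factorization: g(z) = (z)^2·(z + 1)^3.
Factor degrees with multiplicity: 1 + 1 + 1 + 1 + 1 = 5.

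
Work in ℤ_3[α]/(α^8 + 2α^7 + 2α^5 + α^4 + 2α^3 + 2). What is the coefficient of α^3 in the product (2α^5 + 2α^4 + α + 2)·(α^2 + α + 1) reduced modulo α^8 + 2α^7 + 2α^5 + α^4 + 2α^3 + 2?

Multiply in ℤ_3[α]: (2α^5 + 2α^4 + α + 2)·(α^2 + α + 1) = 2α^7 + α^6 + α^5 + 2α^4 + α^3 + 2.
Reduced: 2α^7 + α^6 + α^5 + 2α^4 + α^3 + 2.

1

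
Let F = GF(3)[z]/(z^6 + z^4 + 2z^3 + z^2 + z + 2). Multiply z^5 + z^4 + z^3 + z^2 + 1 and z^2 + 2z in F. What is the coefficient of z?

0

Multiply in GF(3)[z]: (z^5 + z^4 + z^3 + z^2 + 1)·(z^2 + 2z) = z^7 + 2z^3 + z^2 + 2z.
Reduce using z^6 ≡ 2z^4 + z^3 + 2z^2 + 2z + 1 (mod z^6 + z^4 + 2z^3 + z^2 + z + 2).
Reduced: 2z^5 + z^4 + z^3.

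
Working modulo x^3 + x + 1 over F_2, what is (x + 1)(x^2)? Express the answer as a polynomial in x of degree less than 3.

Multiply in F_2[x]: (x + 1)·(x^2) = x^3 + x^2.
Reduce using x^3 ≡ x + 1 (mod x^3 + x + 1).
Reduced: x^2 + x + 1.

x^2 + x + 1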